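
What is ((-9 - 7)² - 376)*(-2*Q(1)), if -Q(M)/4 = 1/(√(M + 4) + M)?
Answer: 240 - 240*√5 ≈ -296.66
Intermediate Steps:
Q(M) = -4/(M + √(4 + M)) (Q(M) = -4/(√(M + 4) + M) = -4/(√(4 + M) + M) = -4/(M + √(4 + M)))
((-9 - 7)² - 376)*(-2*Q(1)) = ((-9 - 7)² - 376)*(-(-8)/(1 + √(4 + 1))) = ((-16)² - 376)*(-(-8)/(1 + √5)) = (256 - 376)*(8/(1 + √5)) = -960/(1 + √5)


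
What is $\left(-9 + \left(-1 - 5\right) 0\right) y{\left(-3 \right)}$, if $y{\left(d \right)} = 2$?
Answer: $-18$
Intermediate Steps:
$\left(-9 + \left(-1 - 5\right) 0\right) y{\left(-3 \right)} = \left(-9 + \left(-1 - 5\right) 0\right) 2 = \left(-9 - 0\right) 2 = \left(-9 + 0\right) 2 = \left(-9\right) 2 = -18$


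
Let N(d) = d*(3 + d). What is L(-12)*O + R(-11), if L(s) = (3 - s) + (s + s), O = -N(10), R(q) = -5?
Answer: 1165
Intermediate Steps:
O = -130 (O = -10*(3 + 10) = -10*13 = -1*130 = -130)
L(s) = 3 + s (L(s) = (3 - s) + 2*s = 3 + s)
L(-12)*O + R(-11) = (3 - 12)*(-130) - 5 = -9*(-130) - 5 = 1170 - 5 = 1165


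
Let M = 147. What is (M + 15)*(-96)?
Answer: -15552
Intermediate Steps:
(M + 15)*(-96) = (147 + 15)*(-96) = 162*(-96) = -15552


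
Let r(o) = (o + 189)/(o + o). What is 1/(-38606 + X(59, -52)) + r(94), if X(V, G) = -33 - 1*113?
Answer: 2741657/1821344 ≈ 1.5053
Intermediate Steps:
X(V, G) = -146 (X(V, G) = -33 - 113 = -146)
r(o) = (189 + o)/(2*o) (r(o) = (189 + o)/((2*o)) = (189 + o)*(1/(2*o)) = (189 + o)/(2*o))
1/(-38606 + X(59, -52)) + r(94) = 1/(-38606 - 146) + (1/2)*(189 + 94)/94 = 1/(-38752) + (1/2)*(1/94)*283 = -1/38752 + 283/188 = 2741657/1821344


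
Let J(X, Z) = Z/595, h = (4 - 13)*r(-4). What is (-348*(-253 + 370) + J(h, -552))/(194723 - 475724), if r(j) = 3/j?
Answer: 8075524/55731865 ≈ 0.14490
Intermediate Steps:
h = 27/4 (h = (4 - 13)*(3/(-4)) = -27*(-1)/4 = -9*(-¾) = 27/4 ≈ 6.7500)
J(X, Z) = Z/595 (J(X, Z) = Z*(1/595) = Z/595)
(-348*(-253 + 370) + J(h, -552))/(194723 - 475724) = (-348*(-253 + 370) + (1/595)*(-552))/(194723 - 475724) = (-348*117 - 552/595)/(-281001) = (-40716 - 552/595)*(-1/281001) = -24226572/595*(-1/281001) = 8075524/55731865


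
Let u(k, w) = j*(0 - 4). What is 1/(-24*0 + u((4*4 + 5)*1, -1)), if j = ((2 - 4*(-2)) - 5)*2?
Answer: -1/40 ≈ -0.025000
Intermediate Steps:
j = 10 (j = ((2 + 8) - 5)*2 = (10 - 5)*2 = 5*2 = 10)
u(k, w) = -40 (u(k, w) = 10*(0 - 4) = 10*(-4) = -40)
1/(-24*0 + u((4*4 + 5)*1, -1)) = 1/(-24*0 - 40) = 1/(0 - 40) = 1/(-40) = -1/40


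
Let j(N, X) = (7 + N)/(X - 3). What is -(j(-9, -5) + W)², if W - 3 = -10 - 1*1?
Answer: -961/16 ≈ -60.063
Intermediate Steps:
j(N, X) = (7 + N)/(-3 + X)
W = -8 (W = 3 + (-10 - 1*1) = 3 + (-10 - 1) = 3 - 11 = -8)
-(j(-9, -5) + W)² = -((7 - 9)/(-3 - 5) - 8)² = -(-2/(-8) - 8)² = -(-⅛*(-2) - 8)² = -(¼ - 8)² = -(-31/4)² = -1*961/16 = -961/16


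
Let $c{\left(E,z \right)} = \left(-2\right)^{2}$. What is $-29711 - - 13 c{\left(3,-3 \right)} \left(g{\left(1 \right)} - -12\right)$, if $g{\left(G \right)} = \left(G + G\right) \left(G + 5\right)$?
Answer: $-28463$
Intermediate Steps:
$g{\left(G \right)} = 2 G \left(5 + G\right)$
$c{\left(E,z \right)} = 4$
$-29711 - - 13 c{\left(3,-3 \right)} \left(g{\left(1 \right)} - -12\right) = -29711 - \left(-13\right) 4 \left(2 \cdot 1 \left(5 + 1\right) - -12\right) = -29711 - - 52 \left(2 \cdot 1 \cdot 6 + 12\right) = -29711 - - 52 \left(12 + 12\right) = -29711 - \left(-52\right) 24 = -29711 - -1248 = -29711 + 1248 = -28463$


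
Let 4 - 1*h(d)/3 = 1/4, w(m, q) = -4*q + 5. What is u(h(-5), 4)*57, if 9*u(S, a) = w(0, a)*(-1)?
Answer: 209/3 ≈ 69.667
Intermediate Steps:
w(m, q) = 5 - 4*q
h(d) = 45/4 (h(d) = 12 - 3/4 = 12 - 3*¼ = 12 - ¾ = 45/4)
u(S, a) = -5/9 + 4*a/9 (u(S, a) = ((5 - 4*a)*(-1))/9 = (-5 + 4*a)/9 = -5/9 + 4*a/9)
u(h(-5), 4)*57 = (-5/9 + (4/9)*4)*57 = (-5/9 + 16/9)*57 = (11/9)*57 = 209/3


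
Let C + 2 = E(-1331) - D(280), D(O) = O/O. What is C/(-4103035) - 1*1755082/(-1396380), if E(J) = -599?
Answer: 42364726439/33702329490 ≈ 1.2570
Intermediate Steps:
D(O) = 1
C = -602 (C = -2 + (-599 - 1*1) = -2 + (-599 - 1) = -2 - 600 = -602)
C/(-4103035) - 1*1755082/(-1396380) = -602/(-4103035) - 1*1755082/(-1396380) = -602*(-1/4103035) - 1755082*(-1/1396380) = 602/4103035 + 877541/698190 = 42364726439/33702329490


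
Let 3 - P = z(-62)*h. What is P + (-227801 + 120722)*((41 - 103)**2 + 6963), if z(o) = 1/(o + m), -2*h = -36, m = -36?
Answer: -56702934741/49 ≈ -1.1572e+9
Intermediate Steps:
h = 18 (h = -1/2*(-36) = 18)
z(o) = 1/(-36 + o) (z(o) = 1/(o - 36) = 1/(-36 + o))
P = 156/49 (P = 3 - 18/(-36 - 62) = 3 - 18/(-98) = 3 - (-1)*18/98 = 3 - 1*(-9/49) = 3 + 9/49 = 156/49 ≈ 3.1837)
P + (-227801 + 120722)*((41 - 103)**2 + 6963) = 156/49 + (-227801 + 120722)*((41 - 103)**2 + 6963) = 156/49 - 107079*((-62)**2 + 6963) = 156/49 - 107079*(3844 + 6963) = 156/49 - 107079*10807 = 156/49 - 1157202753 = -56702934741/49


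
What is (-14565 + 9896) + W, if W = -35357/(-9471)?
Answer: -6312106/1353 ≈ -4665.3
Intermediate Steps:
W = 5051/1353 (W = -35357*(-1/9471) = 5051/1353 ≈ 3.7332)
(-14565 + 9896) + W = (-14565 + 9896) + 5051/1353 = -4669 + 5051/1353 = -6312106/1353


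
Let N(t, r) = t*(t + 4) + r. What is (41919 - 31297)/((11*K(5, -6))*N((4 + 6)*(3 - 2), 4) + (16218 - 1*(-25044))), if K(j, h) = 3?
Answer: 5311/23007 ≈ 0.23084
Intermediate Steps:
N(t, r) = r + t*(4 + t) (N(t, r) = t*(4 + t) + r = r + t*(4 + t))
(41919 - 31297)/((11*K(5, -6))*N((4 + 6)*(3 - 2), 4) + (16218 - 1*(-25044))) = (41919 - 31297)/((11*3)*(4 + ((4 + 6)*(3 - 2))**2 + 4*((4 + 6)*(3 - 2))) + (16218 - 1*(-25044))) = 10622/(33*(4 + (10*1)**2 + 4*(10*1)) + (16218 + 25044)) = 10622/(33*(4 + 10**2 + 4*10) + 41262) = 10622/(33*(4 + 100 + 40) + 41262) = 10622/(33*144 + 41262) = 10622/(4752 + 41262) = 10622/46014 = 10622*(1/46014) = 5311/23007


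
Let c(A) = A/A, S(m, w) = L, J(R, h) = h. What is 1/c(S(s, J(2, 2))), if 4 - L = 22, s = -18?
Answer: 1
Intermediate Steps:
L = -18 (L = 4 - 1*22 = 4 - 22 = -18)
S(m, w) = -18
c(A) = 1
1/c(S(s, J(2, 2))) = 1/1 = 1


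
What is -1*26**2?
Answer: -676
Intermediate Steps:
-1*26**2 = -1*676 = -676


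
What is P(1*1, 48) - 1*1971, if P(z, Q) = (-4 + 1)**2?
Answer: -1962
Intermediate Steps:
P(z, Q) = 9 (P(z, Q) = (-3)**2 = 9)
P(1*1, 48) - 1*1971 = 9 - 1*1971 = 9 - 1971 = -1962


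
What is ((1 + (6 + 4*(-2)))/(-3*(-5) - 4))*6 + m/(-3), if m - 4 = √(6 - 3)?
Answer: -62/33 - √3/3 ≈ -2.4561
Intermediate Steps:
m = 4 + √3 (m = 4 + √(6 - 3) = 4 + √3 ≈ 5.7320)
((1 + (6 + 4*(-2)))/(-3*(-5) - 4))*6 + m/(-3) = ((1 + (6 + 4*(-2)))/(-3*(-5) - 4))*6 + (4 + √3)/(-3) = ((1 + (6 - 8))/(15 - 4))*6 + (4 + √3)*(-⅓) = ((1 - 2)/11)*6 + (-4/3 - √3/3) = -1*1/11*6 + (-4/3 - √3/3) = -1/11*6 + (-4/3 - √3/3) = -6/11 + (-4/3 - √3/3) = -62/33 - √3/3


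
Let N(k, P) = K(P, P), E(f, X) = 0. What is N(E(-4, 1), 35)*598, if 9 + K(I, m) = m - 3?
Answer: 13754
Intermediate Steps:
K(I, m) = -12 + m (K(I, m) = -9 + (m - 3) = -9 + (-3 + m) = -12 + m)
N(k, P) = -12 + P
N(E(-4, 1), 35)*598 = (-12 + 35)*598 = 23*598 = 13754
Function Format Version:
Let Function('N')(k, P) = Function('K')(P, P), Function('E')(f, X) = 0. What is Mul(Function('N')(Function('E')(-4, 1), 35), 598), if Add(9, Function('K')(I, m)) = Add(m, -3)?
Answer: 13754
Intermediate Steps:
Function('K')(I, m) = Add(-12, m) (Function('K')(I, m) = Add(-9, Add(m, -3)) = Add(-9, Add(-3, m)) = Add(-12, m))
Function('N')(k, P) = Add(-12, P)
Mul(Function('N')(Function('E')(-4, 1), 35), 598) = Mul(Add(-12, 35), 598) = Mul(23, 598) = 13754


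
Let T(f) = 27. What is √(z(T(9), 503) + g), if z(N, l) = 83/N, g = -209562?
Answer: I*√16974273/9 ≈ 457.78*I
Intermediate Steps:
√(z(T(9), 503) + g) = √(83/27 - 209562) = √(-5658091/27) = I*√16974273/9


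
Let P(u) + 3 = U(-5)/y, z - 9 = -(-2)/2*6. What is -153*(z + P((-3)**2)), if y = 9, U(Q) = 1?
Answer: -1853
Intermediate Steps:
z = 15 (z = 9 - (-2)/2*6 = 9 - 1*(-1)*6 = 9 + 1*6 = 9 + 6 = 15)
P(u) = -26/9 (P(u) = -3 + 1/9 = -26/9)
-153*(z + P((-3)**2)) = -153*(15 - 26/9) = -153*109/9 = -1853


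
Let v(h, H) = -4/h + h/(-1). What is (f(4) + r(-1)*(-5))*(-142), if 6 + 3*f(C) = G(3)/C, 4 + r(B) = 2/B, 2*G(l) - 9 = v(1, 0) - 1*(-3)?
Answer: -48209/12 ≈ -4017.4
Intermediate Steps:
v(h, H) = -h - 4/h (v(h, H) = -4/h + h*(-1) = -4/h - h = -h - 4/h)
G(l) = 7/2 (G(l) = 9/2 + ((-1*1 - 4/1) - 1*(-3))/2 = 9/2 + ((-1 - 4*1) + 3)/2 = 9/2 + ((-1 - 4) + 3)/2 = 9/2 + (-5 + 3)/2 = 9/2 + (½)*(-2) = 9/2 - 1 = 7/2)
r(B) = -4 + 2/B
f(C) = -2 + 7/(6*C) (f(C) = -2 + (7/(2*C))/3 = -2 + 7/(6*C))
(f(4) + r(-1)*(-5))*(-142) = ((-2 + (7/6)/4) + (-4 + 2/(-1))*(-5))*(-142) = ((-2 + (7/6)*(¼)) + (-4 + 2*(-1))*(-5))*(-142) = ((-2 + 7/24) + (-4 - 2)*(-5))*(-142) = (-41/24 - 6*(-5))*(-142) = (-41/24 + 30)*(-142) = (679/24)*(-142) = -48209/12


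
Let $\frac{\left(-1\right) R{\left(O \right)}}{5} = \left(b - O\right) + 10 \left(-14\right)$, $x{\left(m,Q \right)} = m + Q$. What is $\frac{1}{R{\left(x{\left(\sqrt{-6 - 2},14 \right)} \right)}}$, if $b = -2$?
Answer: $\frac{39}{30430} - \frac{i \sqrt{2}}{60860} \approx 0.0012816 - 2.3237 \cdot 10^{-5} i$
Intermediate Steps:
$x{\left(m,Q \right)} = Q + m$
$R{\left(O \right)} = 710 + 5 O$ ($R{\left(O \right)} = - 5 \left(\left(-2 - O\right) + 10 \left(-14\right)\right) = - 5 \left(\left(-2 - O\right) - 140\right) = - 5 \left(-142 - O\right) = 710 + 5 O$)
$\frac{1}{R{\left(x{\left(\sqrt{-6 - 2},14 \right)} \right)}} = \frac{1}{710 + 5 \left(14 + \sqrt{-6 - 2}\right)} = \frac{1}{710 + 5 \left(14 + \sqrt{-8}\right)} = \frac{1}{710 + 5 \left(14 + 2 i \sqrt{2}\right)} = \frac{1}{710 + \left(70 + 10 i \sqrt{2}\right)} = \frac{1}{780 + 10 i \sqrt{2}}$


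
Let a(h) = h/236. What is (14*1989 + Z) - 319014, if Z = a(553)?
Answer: -68715095/236 ≈ -2.9117e+5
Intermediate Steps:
a(h) = h/236 (a(h) = h*(1/236) = h/236)
Z = 553/236 (Z = (1/236)*553 = 553/236 ≈ 2.3432)
(14*1989 + Z) - 319014 = (14*1989 + 553/236) - 319014 = (27846 + 553/236) - 319014 = 6572209/236 - 319014 = -68715095/236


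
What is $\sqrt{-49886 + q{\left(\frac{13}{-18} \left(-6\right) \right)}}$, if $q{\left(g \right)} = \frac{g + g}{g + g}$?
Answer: $i \sqrt{49885} \approx 223.35 i$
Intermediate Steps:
$q{\left(g \right)} = 1$ ($q{\left(g \right)} = \frac{2 g}{2 g} = 2 g \frac{1}{2 g} = 1$)
$\sqrt{-49886 + q{\left(\frac{13}{-18} \left(-6\right) \right)}} = \sqrt{-49886 + 1} = \sqrt{-49885} = i \sqrt{49885}$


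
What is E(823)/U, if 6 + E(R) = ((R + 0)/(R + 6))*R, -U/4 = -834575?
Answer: 134471/553490140 ≈ 0.00024295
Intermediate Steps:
U = 3338300 (U = -4*(-834575) = 3338300)
E(R) = -6 + R²/(6 + R) (E(R) = -6 + ((R + 0)/(R + 6))*R = -6 + (R/(6 + R))*R = -6 + R²/(6 + R))
E(823)/U = ((-36 + 823² - 6*823)/(6 + 823))/3338300 = ((-36 + 677329 - 4938)/829)*(1/3338300) = ((1/829)*672355)*(1/3338300) = (672355/829)*(1/3338300) = 134471/553490140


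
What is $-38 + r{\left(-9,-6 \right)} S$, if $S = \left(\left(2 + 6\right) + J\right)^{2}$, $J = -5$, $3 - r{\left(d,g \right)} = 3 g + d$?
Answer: $232$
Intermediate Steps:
$r{\left(d,g \right)} = 3 - d - 3 g$ ($r{\left(d,g \right)} = 3 - \left(3 g + d\right) = 3 - \left(d + 3 g\right) = 3 - d - 3 g$)
$S = 9$ ($S = \left(\left(2 + 6\right) - 5\right)^{2} = \left(8 - 5\right)^{2} = 3^{2} = 9$)
$-38 + r{\left(-9,-6 \right)} S = -38 + \left(3 - -9 - -18\right) 9 = -38 + \left(3 + 9 + 18\right) 9 = -38 + 30 \cdot 9 = -38 + 270 = 232$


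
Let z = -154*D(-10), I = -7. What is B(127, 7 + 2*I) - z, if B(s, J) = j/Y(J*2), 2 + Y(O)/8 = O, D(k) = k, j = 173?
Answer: -197293/128 ≈ -1541.4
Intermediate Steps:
Y(O) = -16 + 8*O
B(s, J) = 173/(-16 + 16*J) (B(s, J) = 173/(-16 + 8*(J*2)) = 173/(-16 + 8*(2*J)) = 173/(-16 + 16*J))
z = 1540 (z = -154*(-10) = 1540)
B(127, 7 + 2*I) - z = 173/(16*(-1 + (7 + 2*(-7)))) - 1*1540 = 173/(16*(-1 + (7 - 14))) - 1540 = 173/(16*(-1 - 7)) - 1540 = (173/16)/(-8) - 1540 = (173/16)*(-⅛) - 1540 = -173/128 - 1540 = -197293/128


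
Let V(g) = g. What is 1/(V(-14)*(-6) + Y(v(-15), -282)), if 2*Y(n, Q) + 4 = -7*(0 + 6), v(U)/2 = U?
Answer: 1/61 ≈ 0.016393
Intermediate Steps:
v(U) = 2*U
Y(n, Q) = -23 (Y(n, Q) = -2 + (-7*(0 + 6))/2 = -2 + (-7*6)/2 = -2 + (1/2)*(-42) = -2 - 21 = -23)
1/(V(-14)*(-6) + Y(v(-15), -282)) = 1/(-14*(-6) - 23) = 1/(84 - 23) = 1/61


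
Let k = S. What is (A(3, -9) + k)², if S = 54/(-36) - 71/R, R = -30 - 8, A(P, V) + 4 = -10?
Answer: 67081/361 ≈ 185.82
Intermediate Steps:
A(P, V) = -14 (A(P, V) = -4 - 10 = -14)
R = -38
S = 7/19 (S = 54/(-36) - 71/(-38) = 54*(-1/36) - 71*(-1/38) = -3/2 + 71/38 = 7/19 ≈ 0.36842)
k = 7/19 ≈ 0.36842
(A(3, -9) + k)² = (-14 + 7/19)² = (-259/19)² = 67081/361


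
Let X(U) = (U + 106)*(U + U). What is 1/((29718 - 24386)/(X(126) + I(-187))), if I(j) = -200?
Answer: 14566/1333 ≈ 10.927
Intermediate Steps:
X(U) = 2*U*(106 + U) (X(U) = (106 + U)*(2*U) = 2*U*(106 + U))
1/((29718 - 24386)/(X(126) + I(-187))) = 1/((29718 - 24386)/(2*126*(106 + 126) - 200)) = 1/(5332/(2*126*232 - 200)) = 1/(5332/(58464 - 200)) = 1/(5332/58264) = 1/(5332*(1/58264)) = 1/(1333/14566) = 14566/1333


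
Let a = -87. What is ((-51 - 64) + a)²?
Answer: 40804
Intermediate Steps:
((-51 - 64) + a)² = ((-51 - 64) - 87)² = (-115 - 87)² = (-202)² = 40804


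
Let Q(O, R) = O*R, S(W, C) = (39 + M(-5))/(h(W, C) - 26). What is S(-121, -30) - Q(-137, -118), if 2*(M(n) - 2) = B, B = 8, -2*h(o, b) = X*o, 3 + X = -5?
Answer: -549647/34 ≈ -16166.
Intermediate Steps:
X = -8 (X = -3 - 5 = -8)
h(o, b) = 4*o (h(o, b) = -(-4)*o = 4*o)
M(n) = 6 (M(n) = 2 + (½)*8 = 2 + 4 = 6)
S(W, C) = 45/(-26 + 4*W) (S(W, C) = (39 + 6)/(4*W - 26) = 45/(-26 + 4*W))
S(-121, -30) - Q(-137, -118) = 45/(2*(-13 + 2*(-121))) - (-137)*(-118) = 45/(2*(-13 - 242)) - 1*16166 = (45/2)/(-255) - 16166 = (45/2)*(-1/255) - 16166 = -3/34 - 16166 = -549647/34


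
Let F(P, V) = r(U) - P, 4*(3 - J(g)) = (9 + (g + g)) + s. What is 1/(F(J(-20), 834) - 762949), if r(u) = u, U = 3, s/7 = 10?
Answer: -4/3051757 ≈ -1.3107e-6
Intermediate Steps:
s = 70 (s = 7*10 = 70)
J(g) = -67/4 - g/2 (J(g) = 3 - ((9 + (g + g)) + 70)/4 = 3 - ((9 + 2*g) + 70)/4 = 3 - (79 + 2*g)/4 = 3 + (-79/4 - g/2) = -67/4 - g/2)
F(P, V) = 3 - P
1/(F(J(-20), 834) - 762949) = 1/((3 - (-67/4 - ½*(-20))) - 762949) = 1/((3 - (-67/4 + 10)) - 762949) = 1/((3 - 1*(-27/4)) - 762949) = 1/((3 + 27/4) - 762949) = 1/(39/4 - 762949) = 1/(-3051757/4) = -4/3051757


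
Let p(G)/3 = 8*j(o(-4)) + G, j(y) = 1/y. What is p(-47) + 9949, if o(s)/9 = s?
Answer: 29422/3 ≈ 9807.3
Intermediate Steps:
o(s) = 9*s
j(y) = 1/y
p(G) = -⅔ + 3*G (p(G) = 3*(8/((9*(-4))) + G) = 3*(8/(-36) + G) = 3*(8*(-1/36) + G) = 3*(-2/9 + G) = -⅔ + 3*G)
p(-47) + 9949 = (-⅔ + 3*(-47)) + 9949 = (-⅔ - 141) + 9949 = -425/3 + 9949 = 29422/3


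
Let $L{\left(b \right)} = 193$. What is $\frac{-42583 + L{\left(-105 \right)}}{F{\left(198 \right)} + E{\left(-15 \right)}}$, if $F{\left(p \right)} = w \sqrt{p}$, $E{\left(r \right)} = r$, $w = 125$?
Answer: $- \frac{942}{4583} - \frac{23550 \sqrt{22}}{4583} \approx -24.307$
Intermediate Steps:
$F{\left(p \right)} = 125 \sqrt{p}$
$\frac{-42583 + L{\left(-105 \right)}}{F{\left(198 \right)} + E{\left(-15 \right)}} = \frac{-42583 + 193}{125 \sqrt{198} - 15} = - \frac{42390}{125 \cdot 3 \sqrt{22} - 15} = - \frac{42390}{375 \sqrt{22} - 15} = - \frac{42390}{-15 + 375 \sqrt{22}}$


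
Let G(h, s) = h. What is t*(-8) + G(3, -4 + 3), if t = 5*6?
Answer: -237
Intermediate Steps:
t = 30
t*(-8) + G(3, -4 + 3) = 30*(-8) + 3 = -240 + 3 = -237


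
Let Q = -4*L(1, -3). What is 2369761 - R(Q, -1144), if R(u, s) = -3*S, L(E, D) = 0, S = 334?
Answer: 2370763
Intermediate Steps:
Q = 0 (Q = -4*0 = 0)
R(u, s) = -1002 (R(u, s) = -3*334 = -1002)
2369761 - R(Q, -1144) = 2369761 - 1*(-1002) = 2369761 + 1002 = 2370763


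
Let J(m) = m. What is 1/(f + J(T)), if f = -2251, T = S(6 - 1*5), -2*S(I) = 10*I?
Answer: -1/2256 ≈ -0.00044326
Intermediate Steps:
S(I) = -5*I
T = -5 (T = -5*(6 - 1*5) = -5*(6 - 5) = -5*1 = -5)
1/(f + J(T)) = 1/(-2251 - 5) = 1/(-2256) = -1/2256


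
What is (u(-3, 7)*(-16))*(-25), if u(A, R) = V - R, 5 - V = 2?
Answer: -1600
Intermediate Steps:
V = 3 (V = 5 - 1*2 = 5 - 2 = 3)
u(A, R) = 3 - R
(u(-3, 7)*(-16))*(-25) = ((3 - 1*7)*(-16))*(-25) = ((3 - 7)*(-16))*(-25) = -4*(-16)*(-25) = 64*(-25) = -1600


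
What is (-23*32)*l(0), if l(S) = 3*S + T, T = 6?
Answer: -4416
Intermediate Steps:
l(S) = 6 + 3*S (l(S) = 3*S + 6 = 6 + 3*S)
(-23*32)*l(0) = (-23*32)*(6 + 3*0) = -736*(6 + 0) = -736*6 = -4416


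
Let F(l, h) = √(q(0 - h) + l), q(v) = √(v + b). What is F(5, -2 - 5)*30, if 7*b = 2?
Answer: 30*√(245 + 7*√357)/7 ≈ 83.242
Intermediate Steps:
b = 2/7 (b = (⅐)*2 = 2/7 ≈ 0.28571)
q(v) = √(2/7 + v) (q(v) = √(v + 2/7) = √(2/7 + v))
F(l, h) = √(l + √(14 - 49*h)/7) (F(l, h) = √(√(14 + 49*(0 - h))/7 + l) = √(√(14 + 49*(-h))/7 + l) = √(√(14 - 49*h)/7 + l) = √(l + √(14 - 49*h)/7))
F(5, -2 - 5)*30 = √(5 + √(2/7 - (-2 - 5)))*30 = √(5 + √(2/7 - 1*(-7)))*30 = √(5 + √(2/7 + 7))*30 = √(5 + √(51/7))*30 = √(5 + √357/7)*30 = 30*√(5 + √357/7)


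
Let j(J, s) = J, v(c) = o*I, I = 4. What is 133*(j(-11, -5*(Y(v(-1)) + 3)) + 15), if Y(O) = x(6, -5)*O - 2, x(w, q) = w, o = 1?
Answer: 532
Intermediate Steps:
v(c) = 4 (v(c) = 1*4 = 4)
Y(O) = -2 + 6*O (Y(O) = 6*O - 2 = -2 + 6*O)
133*(j(-11, -5*(Y(v(-1)) + 3)) + 15) = 133*(-11 + 15) = 133*4 = 532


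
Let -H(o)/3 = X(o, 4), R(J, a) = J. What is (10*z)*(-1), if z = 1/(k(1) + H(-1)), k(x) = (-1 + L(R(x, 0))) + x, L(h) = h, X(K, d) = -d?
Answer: -10/13 ≈ -0.76923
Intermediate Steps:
H(o) = 12 (H(o) = -(-3)*4 = -3*(-4) = 12)
k(x) = -1 + 2*x (k(x) = (-1 + x) + x = -1 + 2*x)
z = 1/13 (z = 1/((-1 + 2*1) + 12) = 1/((-1 + 2) + 12) = 1/(1 + 12) = 1/13 ≈ 0.076923)
(10*z)*(-1) = (10*(1/13))*(-1) = (10/13)*(-1) = -10/13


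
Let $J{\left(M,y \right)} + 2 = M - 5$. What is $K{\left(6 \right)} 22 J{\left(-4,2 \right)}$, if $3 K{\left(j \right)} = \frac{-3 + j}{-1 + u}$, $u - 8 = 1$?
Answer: $- \frac{121}{4} \approx -30.25$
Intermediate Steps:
$u = 9$ ($u = 8 + 1 = 9$)
$K{\left(j \right)} = - \frac{1}{8} + \frac{j}{24}$ ($K{\left(j \right)} = \frac{\left(-3 + j\right) \frac{1}{-1 + 9}}{3} = \frac{\left(-3 + j\right) \frac{1}{8}}{3} = \frac{- \frac{3}{8} + \frac{j}{8}}{3} = - \frac{1}{8} + \frac{j}{24}$)
$J{\left(M,y \right)} = -7 + M$ ($J{\left(M,y \right)} = -2 + \left(M - 5\right) = -2 + \left(-5 + M\right) = -7 + M$)
$K{\left(6 \right)} 22 J{\left(-4,2 \right)} = \left(- \frac{1}{8} + \frac{1}{24} \cdot 6\right) 22 \left(-7 - 4\right) = \left(- \frac{1}{8} + \frac{1}{4}\right) 22 \left(-11\right) = \frac{1}{8} \cdot 22 \left(-11\right) = \frac{11}{4} \left(-11\right) = - \frac{121}{4}$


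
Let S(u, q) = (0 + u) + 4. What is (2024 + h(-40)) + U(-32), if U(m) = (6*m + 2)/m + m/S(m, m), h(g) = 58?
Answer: 233977/112 ≈ 2089.1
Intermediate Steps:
S(u, q) = 4 + u (S(u, q) = u + 4 = 4 + u)
U(m) = m/(4 + m) + (2 + 6*m)/m (U(m) = (6*m + 2)/m + m/(4 + m) = (2 + 6*m)/m + m/(4 + m) = m/(4 + m) + (2 + 6*m)/m)
(2024 + h(-40)) + U(-32) = (2024 + 58) + (8 + 7*(-32)² + 26*(-32))/((-32)*(4 - 32)) = 2082 - 1/32*(8 + 7*1024 - 832)/(-28) = 2082 - 1/32*(-1/28)*(8 + 7168 - 832) = 2082 - 1/32*(-1/28)*6344 = 2082 + 793/112 = 233977/112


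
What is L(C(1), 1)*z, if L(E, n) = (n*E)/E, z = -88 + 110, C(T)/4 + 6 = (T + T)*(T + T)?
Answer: 22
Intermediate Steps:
C(T) = -24 + 16*T**2 (C(T) = -24 + 4*((T + T)*(T + T)) = -24 + 4*((2*T)*(2*T)) = -24 + 4*(4*T**2) = -24 + 16*T**2)
z = 22
L(E, n) = n (L(E, n) = (E*n)/E = n)
L(C(1), 1)*z = 1*22 = 22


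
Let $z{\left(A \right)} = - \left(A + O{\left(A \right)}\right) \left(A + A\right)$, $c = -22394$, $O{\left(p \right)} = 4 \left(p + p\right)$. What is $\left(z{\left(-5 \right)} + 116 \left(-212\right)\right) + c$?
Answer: $-47436$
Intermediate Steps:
$O{\left(p \right)} = 8 p$ ($O{\left(p \right)} = 4 \cdot 2 p = 8 p$)
$z{\left(A \right)} = - 18 A^{2}$ ($z{\left(A \right)} = - \left(A + 8 A\right) \left(A + A\right) = - 9 A 2 A = - 18 A^{2}$)
$\left(z{\left(-5 \right)} + 116 \left(-212\right)\right) + c = \left(- 18 \left(-5\right)^{2} + 116 \left(-212\right)\right) - 22394 = \left(\left(-18\right) 25 - 24592\right) - 22394 = \left(-450 - 24592\right) - 22394 = -25042 - 22394 = -47436$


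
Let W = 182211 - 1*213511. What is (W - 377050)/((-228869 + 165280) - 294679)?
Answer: 204175/179134 ≈ 1.1398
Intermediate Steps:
W = -31300 (W = 182211 - 213511 = -31300)
(W - 377050)/((-228869 + 165280) - 294679) = (-31300 - 377050)/((-228869 + 165280) - 294679) = -408350/(-63589 - 294679) = -408350/(-358268) = -408350*(-1/358268) = 204175/179134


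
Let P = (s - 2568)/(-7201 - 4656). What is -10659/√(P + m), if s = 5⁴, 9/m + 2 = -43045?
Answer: -10659*√131593349067718/4640756 ≈ -26348.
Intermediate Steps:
m = -1/4783 (m = 9/(-2 - 43045) = 9/(-43047) = 9*(-1/43047) = -1/4783 ≈ -0.00020907)
s = 625
P = 1943/11857 (P = (625 - 2568)/(-7201 - 4656) = -1943/(-11857) = -1943*(-1/11857) = 1943/11857 ≈ 0.16387)
-10659/√(P + m) = -10659/√(1943/11857 - 1/4783) = -10659*√131593349067718/4640756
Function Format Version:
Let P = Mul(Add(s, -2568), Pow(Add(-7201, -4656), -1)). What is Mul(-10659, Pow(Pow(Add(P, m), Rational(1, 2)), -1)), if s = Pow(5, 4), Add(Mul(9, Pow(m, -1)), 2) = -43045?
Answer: Mul(Rational(-10659, 4640756), Pow(131593349067718, Rational(1, 2))) ≈ -26348.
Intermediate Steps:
m = Rational(-1, 4783) (m = Mul(9, Pow(Add(-2, -43045), -1)) = Mul(9, Pow(-43047, -1)) = Mul(9, Rational(-1, 43047)) = Rational(-1, 4783) ≈ -0.00020907)
s = 625
P = Rational(1943, 11857) (P = Mul(Add(625, -2568), Pow(Add(-7201, -4656), -1)) = Mul(-1943, Pow(-11857, -1)) = Mul(-1943, Rational(-1, 11857)) = Rational(1943, 11857) ≈ 0.16387)
Mul(-10659, Pow(Pow(Add(P, m), Rational(1, 2)), -1)) = Mul(-10659, Pow(Pow(Add(Rational(1943, 11857), Rational(-1, 4783)), Rational(1, 2)), -1)) = Mul(-10659, Pow(Pow(Rational(9281512, 56712031), Rational(1, 2)), -1)) = Mul(-10659, Pow(Mul(Rational(2, 56712031), Pow(131593349067718, Rational(1, 2))), -1)) = Mul(-10659, Mul(Rational(1, 4640756), Pow(131593349067718, Rational(1, 2)))) = Mul(Rational(-10659, 4640756), Pow(131593349067718, Rational(1, 2)))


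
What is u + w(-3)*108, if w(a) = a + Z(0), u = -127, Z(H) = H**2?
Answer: -451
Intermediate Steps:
w(a) = a (w(a) = a + 0**2 = a + 0 = a)
u + w(-3)*108 = -127 - 3*108 = -127 - 324 = -451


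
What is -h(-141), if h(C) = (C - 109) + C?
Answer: 391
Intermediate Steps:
h(C) = -109 + 2*C (h(C) = (-109 + C) + C = -109 + 2*C)
-h(-141) = -(-109 + 2*(-141)) = -(-109 - 282) = -1*(-391) = 391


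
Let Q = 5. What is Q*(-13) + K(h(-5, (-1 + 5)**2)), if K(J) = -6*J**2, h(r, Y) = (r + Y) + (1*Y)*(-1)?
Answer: -215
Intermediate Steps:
h(r, Y) = r (h(r, Y) = (Y + r) + Y*(-1) = (Y + r) - Y = r)
Q*(-13) + K(h(-5, (-1 + 5)**2)) = 5*(-13) - 6*(-5)**2 = -65 - 6*25 = -65 - 150 = -215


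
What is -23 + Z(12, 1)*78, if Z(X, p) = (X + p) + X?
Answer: 1927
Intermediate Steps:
Z(X, p) = p + 2*X
-23 + Z(12, 1)*78 = -23 + (1 + 2*12)*78 = -23 + (1 + 24)*78 = -23 + 25*78 = -23 + 1950 = 1927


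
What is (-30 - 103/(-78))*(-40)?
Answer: 44740/39 ≈ 1147.2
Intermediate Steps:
(-30 - 103/(-78))*(-40) = (-30 - 103*(-1/78))*(-40) = (-30 + 103/78)*(-40) = -2237/78*(-40) = 44740/39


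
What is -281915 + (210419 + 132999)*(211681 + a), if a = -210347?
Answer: 457837697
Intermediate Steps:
-281915 + (210419 + 132999)*(211681 + a) = -281915 + (210419 + 132999)*(211681 - 210347) = -281915 + 343418*1334 = -281915 + 458119612 = 457837697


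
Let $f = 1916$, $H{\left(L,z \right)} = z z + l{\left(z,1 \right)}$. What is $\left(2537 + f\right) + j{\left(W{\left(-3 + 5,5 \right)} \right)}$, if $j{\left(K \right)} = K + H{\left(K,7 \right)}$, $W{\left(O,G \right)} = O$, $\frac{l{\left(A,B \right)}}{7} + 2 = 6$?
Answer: $4532$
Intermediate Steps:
$l{\left(A,B \right)} = 28$ ($l{\left(A,B \right)} = -14 + 7 \cdot 6 = -14 + 42 = 28$)
$H{\left(L,z \right)} = 28 + z^{2}$ ($H{\left(L,z \right)} = z z + 28 = z^{2} + 28 = 28 + z^{2}$)
$j{\left(K \right)} = 77 + K$ ($j{\left(K \right)} = K + \left(28 + 7^{2}\right) = K + \left(28 + 49\right) = K + 77 = 77 + K$)
$\left(2537 + f\right) + j{\left(W{\left(-3 + 5,5 \right)} \right)} = \left(2537 + 1916\right) + \left(77 + \left(-3 + 5\right)\right) = 4453 + \left(77 + 2\right) = 4453 + 79 = 4532$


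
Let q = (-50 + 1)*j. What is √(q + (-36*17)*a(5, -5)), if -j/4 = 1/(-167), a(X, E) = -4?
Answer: 2*√17059885/167 ≈ 49.465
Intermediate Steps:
j = 4/167 (j = -4/(-167) = -4*(-1/167) = 4/167 ≈ 0.023952)
q = -196/167 (q = (-50 + 1)*(4/167) = -49*4/167 = -196/167 ≈ -1.1737)
√(q + (-36*17)*a(5, -5)) = √(-196/167 - 36*17*(-4)) = √(-196/167 - 612*(-4)) = √(-196/167 + 2448) = √(408620/167) = 2*√17059885/167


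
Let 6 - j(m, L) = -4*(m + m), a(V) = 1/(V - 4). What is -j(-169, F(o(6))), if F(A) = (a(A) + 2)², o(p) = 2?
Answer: 1346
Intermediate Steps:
a(V) = 1/(-4 + V)
F(A) = (2 + 1/(-4 + A))² (F(A) = (1/(-4 + A) + 2)² = (2 + 1/(-4 + A))²)
j(m, L) = 6 + 8*m (j(m, L) = 6 - (-4)*(m + m) = 6 - (-4)*2*m = 6 - (-8)*m = 6 + 8*m)
-j(-169, F(o(6))) = -(6 + 8*(-169)) = -(6 - 1352) = -1*(-1346) = 1346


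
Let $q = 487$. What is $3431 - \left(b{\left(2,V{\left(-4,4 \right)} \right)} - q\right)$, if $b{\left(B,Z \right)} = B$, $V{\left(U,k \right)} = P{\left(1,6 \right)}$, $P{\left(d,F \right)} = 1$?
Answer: $3916$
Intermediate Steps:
$V{\left(U,k \right)} = 1$
$3431 - \left(b{\left(2,V{\left(-4,4 \right)} \right)} - q\right) = 3431 - \left(2 - 487\right) = 3431 - -485 = 3431 + 485 = 3916$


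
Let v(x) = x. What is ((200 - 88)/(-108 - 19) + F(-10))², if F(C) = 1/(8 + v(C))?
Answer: 123201/64516 ≈ 1.9096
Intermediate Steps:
F(C) = 1/(8 + C)
((200 - 88)/(-108 - 19) + F(-10))² = ((200 - 88)/(-108 - 19) + 1/(8 - 10))² = (112/(-127) + 1/(-2))² = (112*(-1/127) - ½)² = (-112/127 - ½)² = (-351/254)² = 123201/64516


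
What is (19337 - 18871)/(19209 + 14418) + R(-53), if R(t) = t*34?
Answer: -60595388/33627 ≈ -1802.0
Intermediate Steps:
R(t) = 34*t
(19337 - 18871)/(19209 + 14418) + R(-53) = (19337 - 18871)/(19209 + 14418) + 34*(-53) = 466/33627 - 1802 = -60595388/33627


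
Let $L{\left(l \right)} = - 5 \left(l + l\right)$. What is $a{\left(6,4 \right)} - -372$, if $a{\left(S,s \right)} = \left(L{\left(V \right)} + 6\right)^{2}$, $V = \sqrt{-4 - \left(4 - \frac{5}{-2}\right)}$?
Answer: $-642 - 60 i \sqrt{42} \approx -642.0 - 388.84 i$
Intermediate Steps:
$V = \frac{i \sqrt{42}}{2}$ ($V = \sqrt{-4 - \left(4 - - \frac{5}{2}\right)} = \sqrt{-4 - \frac{13}{2}} = \sqrt{- \frac{21}{2}} = \frac{i \sqrt{42}}{2} \approx 3.2404 i$)
$L{\left(l \right)} = - 10 l$ ($L{\left(l \right)} = - 5 \cdot 2 l = - 10 l$)
$a{\left(S,s \right)} = \left(6 - 5 i \sqrt{42}\right)^{2}$ ($a{\left(S,s \right)} = \left(- 10 \frac{i \sqrt{42}}{2} + 6\right)^{2} = \left(- 5 i \sqrt{42} + 6\right)^{2} = \left(6 - 5 i \sqrt{42}\right)^{2}$)
$a{\left(6,4 \right)} - -372 = \left(6 - 5 i \sqrt{42}\right)^{2} - -372 = \left(6 - 5 i \sqrt{42}\right)^{2} + 372 = 372 + \left(6 - 5 i \sqrt{42}\right)^{2}$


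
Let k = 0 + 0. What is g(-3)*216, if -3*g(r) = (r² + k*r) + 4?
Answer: -936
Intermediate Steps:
k = 0
g(r) = -4/3 - r²/3 (g(r) = -((r² + 0*r) + 4)/3 = -((r² + 0) + 4)/3 = -(r² + 4)/3 = -(4 + r²)/3 = -4/3 - r²/3)
g(-3)*216 = (-4/3 - ⅓*(-3)²)*216 = (-4/3 - ⅓*9)*216 = (-4/3 - 3)*216 = -13/3*216 = -936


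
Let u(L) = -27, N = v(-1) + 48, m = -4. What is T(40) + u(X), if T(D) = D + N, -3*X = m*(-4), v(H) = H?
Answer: 60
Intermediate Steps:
N = 47 (N = -1 + 48 = 47)
X = -16/3 (X = -(-4)*(-4)/3 = -⅓*16 = -16/3 ≈ -5.3333)
T(D) = 47 + D (T(D) = D + 47 = 47 + D)
T(40) + u(X) = (47 + 40) - 27 = 87 - 27 = 60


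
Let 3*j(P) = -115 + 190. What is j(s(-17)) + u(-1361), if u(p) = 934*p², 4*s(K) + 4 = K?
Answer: 1730067839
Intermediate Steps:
s(K) = -1 + K/4
j(P) = 25 (j(P) = (-115 + 190)/3 = (⅓)*75 = 25)
j(s(-17)) + u(-1361) = 25 + 934*(-1361)² = 25 + 934*1852321 = 25 + 1730067814 = 1730067839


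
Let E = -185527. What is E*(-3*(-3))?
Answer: -1669743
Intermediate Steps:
E*(-3*(-3)) = -(-556581)*(-3) = -185527*9 = -1669743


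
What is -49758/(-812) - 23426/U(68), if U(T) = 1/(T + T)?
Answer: -1293465137/406 ≈ -3.1859e+6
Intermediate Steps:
U(T) = 1/(2*T)
-49758/(-812) - 23426/U(68) = -49758/(-812) - 23426/((1/2)/68) = -49758*(-1/812) - 23426/((1/2)*(1/68)) = 24879/406 - 23426/1/136 = 24879/406 - 23426*136 = 24879/406 - 3185936 = -1293465137/406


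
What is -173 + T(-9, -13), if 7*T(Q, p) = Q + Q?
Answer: -1229/7 ≈ -175.57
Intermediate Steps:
T(Q, p) = 2*Q/7 (T(Q, p) = (Q + Q)/7 = (2*Q)/7 = 2*Q/7)
-173 + T(-9, -13) = -173 + (2/7)*(-9) = -173 - 18/7 = -1229/7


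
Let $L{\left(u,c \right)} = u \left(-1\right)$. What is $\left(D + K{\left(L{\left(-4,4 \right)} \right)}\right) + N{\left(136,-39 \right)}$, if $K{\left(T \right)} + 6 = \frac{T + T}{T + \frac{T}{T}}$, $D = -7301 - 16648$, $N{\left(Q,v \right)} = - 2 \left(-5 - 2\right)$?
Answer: $- \frac{119697}{5} \approx -23939.0$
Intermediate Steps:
$N{\left(Q,v \right)} = 14$ ($N{\left(Q,v \right)} = \left(-2\right) \left(-7\right) = 14$)
$L{\left(u,c \right)} = - u$
$D = -23949$
$K{\left(T \right)} = -6 + \frac{2 T}{1 + T}$ ($K{\left(T \right)} = -6 + \frac{T + T}{T + \frac{T}{T}} = -6 + \frac{2 T}{T + 1} = -6 + \frac{2 T}{1 + T}$)
$\left(D + K{\left(L{\left(-4,4 \right)} \right)}\right) + N{\left(136,-39 \right)} = \left(-23949 + \frac{2 \left(-3 - 2 \left(\left(-1\right) \left(-4\right)\right)\right)}{1 - -4}\right) + 14 = \left(-23949 + \frac{2 \left(-3 - 8\right)}{1 + 4}\right) + 14 = \left(-23949 + \frac{2 \left(-3 - 8\right)}{5}\right) + 14 = \left(-23949 + 2 \cdot \frac{1}{5} \left(-11\right)\right) + 14 = \left(-23949 - \frac{22}{5}\right) + 14 = - \frac{119767}{5} + 14 = - \frac{119697}{5}$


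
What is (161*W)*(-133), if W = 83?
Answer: -1777279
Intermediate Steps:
(161*W)*(-133) = (161*83)*(-133) = 13363*(-133) = -1777279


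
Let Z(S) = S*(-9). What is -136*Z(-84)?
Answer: -102816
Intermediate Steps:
Z(S) = -9*S
-136*Z(-84) = -(-1224)*(-84) = -136*756 = -102816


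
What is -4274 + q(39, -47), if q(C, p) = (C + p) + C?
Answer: -4243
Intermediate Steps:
q(C, p) = p + 2*C
-4274 + q(39, -47) = -4274 + (-47 + 2*39) = -4274 + (-47 + 78) = -4274 + 31 = -4243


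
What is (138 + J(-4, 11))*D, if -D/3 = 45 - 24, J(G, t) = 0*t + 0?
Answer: -8694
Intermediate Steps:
J(G, t) = 0 (J(G, t) = 0 + 0 = 0)
D = -63 (D = -3*(45 - 24) = -3*21 = -63)
(138 + J(-4, 11))*D = (138 + 0)*(-63) = 138*(-63) = -8694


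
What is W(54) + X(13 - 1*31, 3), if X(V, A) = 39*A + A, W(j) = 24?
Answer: 144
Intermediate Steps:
X(V, A) = 40*A
W(54) + X(13 - 1*31, 3) = 24 + 40*3 = 24 + 120 = 144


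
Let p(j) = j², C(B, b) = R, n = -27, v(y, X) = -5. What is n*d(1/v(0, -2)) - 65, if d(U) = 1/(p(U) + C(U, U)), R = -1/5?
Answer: 415/4 ≈ 103.75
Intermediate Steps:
R = -⅕ (R = -1*⅕ = -⅕ ≈ -0.20000)
C(B, b) = -⅕
d(U) = 1/(-⅕ + U²) (d(U) = 1/(U² - ⅕) = 1/(-⅕ + U²))
n*d(1/v(0, -2)) - 65 = -135/(-1 + 5*(1/(-5))²) - 65 = -135/(-1 + 5*(-⅕)²) - 65 = -135/(-1 + 5*(1/25)) - 65 = -135/(-1 + ⅕) - 65 = -135/(-⅘) - 65 = -135*(-5)/4 - 65 = -27*(-25/4) - 65 = 675/4 - 65 = 415/4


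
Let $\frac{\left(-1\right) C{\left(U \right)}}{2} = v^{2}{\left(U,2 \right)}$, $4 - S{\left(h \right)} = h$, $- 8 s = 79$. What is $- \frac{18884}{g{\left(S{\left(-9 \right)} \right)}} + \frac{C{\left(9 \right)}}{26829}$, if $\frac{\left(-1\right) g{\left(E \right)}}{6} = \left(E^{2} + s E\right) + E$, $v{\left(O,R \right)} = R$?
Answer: $\frac{6823384}{116259} \approx 58.691$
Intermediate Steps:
$s = - \frac{79}{8}$ ($s = \left(- \frac{1}{8}\right) 79 = - \frac{79}{8} \approx -9.875$)
$S{\left(h \right)} = 4 - h$
$g{\left(E \right)} = - 6 E^{2} + \frac{213 E}{4}$ ($g{\left(E \right)} = - 6 \left(\left(E^{2} - \frac{79 E}{8}\right) + E\right) = - 6 \left(E^{2} - \frac{71 E}{8}\right) = - 6 E^{2} + \frac{213 E}{4}$)
$C{\left(U \right)} = -8$ ($C{\left(U \right)} = - 2 \cdot 2^{2} = \left(-2\right) 4 = -8$)
$- \frac{18884}{g{\left(S{\left(-9 \right)} \right)}} + \frac{C{\left(9 \right)}}{26829} = - \frac{18884}{\frac{3}{4} \left(4 - -9\right) \left(71 - 8 \left(4 - -9\right)\right)} - \frac{8}{26829} = - \frac{18884}{\frac{3}{4} \left(4 + 9\right) \left(71 - 8 \left(4 + 9\right)\right)} - \frac{8}{26829} = - \frac{18884}{\frac{3}{4} \cdot 13 \left(71 - 104\right)} - \frac{8}{26829} = - \frac{18884}{\frac{3}{4} \cdot 13 \left(-33\right)} - \frac{8}{26829} = - \frac{18884}{- \frac{1287}{4}} - \frac{8}{26829} = \left(-18884\right) \left(- \frac{4}{1287}\right) - \frac{8}{26829} = \frac{75536}{1287} - \frac{8}{26829} = \frac{6823384}{116259}$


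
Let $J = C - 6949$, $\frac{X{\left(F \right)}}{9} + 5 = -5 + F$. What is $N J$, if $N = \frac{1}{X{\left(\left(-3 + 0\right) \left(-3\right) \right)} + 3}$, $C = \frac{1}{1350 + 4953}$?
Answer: $\frac{21899773}{18909} \approx 1158.2$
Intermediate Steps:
$X{\left(F \right)} = -90 + 9 F$ ($X{\left(F \right)} = -45 + 9 \left(-5 + F\right) = -45 + \left(-45 + 9 F\right) = -90 + 9 F$)
$C = \frac{1}{6303} \approx 0.00015865$
$N = - \frac{1}{6}$ ($N = \frac{1}{\left(-90 + 9 \left(-3 + 0\right) \left(-3\right)\right) + 3} = \frac{1}{\left(-90 + 9 \left(\left(-3\right) \left(-3\right)\right)\right) + 3} = \frac{1}{\left(-90 + 9 \cdot 9\right) + 3} = \frac{1}{\left(-90 + 81\right) + 3} = \frac{1}{-9 + 3} = \frac{1}{-6} = - \frac{1}{6} \approx -0.16667$)
$J = - \frac{43799546}{6303}$ ($J = \frac{1}{6303} - 6949 = - \frac{43799546}{6303} \approx -6949.0$)
$N J = \left(- \frac{1}{6}\right) \left(- \frac{43799546}{6303}\right) = \frac{21899773}{18909}$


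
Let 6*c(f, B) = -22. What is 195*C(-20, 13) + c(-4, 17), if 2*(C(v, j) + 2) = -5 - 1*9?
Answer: -5276/3 ≈ -1758.7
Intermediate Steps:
C(v, j) = -9 (C(v, j) = -2 + (-5 - 1*9)/2 = -2 + (-5 - 9)/2 = -2 + (½)*(-14) = -2 - 7 = -9)
c(f, B) = -11/3 (c(f, B) = (⅙)*(-22) = -11/3)
195*C(-20, 13) + c(-4, 17) = 195*(-9) - 11/3 = -1755 - 11/3 = -5276/3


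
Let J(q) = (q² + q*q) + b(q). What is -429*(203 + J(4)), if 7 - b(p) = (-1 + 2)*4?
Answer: -102102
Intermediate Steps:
b(p) = 3 (b(p) = 7 - (-1 + 2)*4 = 7 - 4 = 3)
J(q) = 3 + 2*q² (J(q) = (q² + q*q) + 3 = (q² + q²) + 3 = 2*q² + 3 = 3 + 2*q²)
-429*(203 + J(4)) = -429*(203 + (3 + 2*4²)) = -429*(203 + (3 + 2*16)) = -429*(203 + (3 + 32)) = -429*(203 + 35) = -429*238 = -102102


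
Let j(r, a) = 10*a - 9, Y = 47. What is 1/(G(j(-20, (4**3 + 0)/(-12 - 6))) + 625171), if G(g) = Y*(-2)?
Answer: 1/625077 ≈ 1.5998e-6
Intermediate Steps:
j(r, a) = -9 + 10*a
G(g) = -94 (G(g) = 47*(-2) = -94)
1/(G(j(-20, (4**3 + 0)/(-12 - 6))) + 625171) = 1/(-94 + 625171) = 1/625077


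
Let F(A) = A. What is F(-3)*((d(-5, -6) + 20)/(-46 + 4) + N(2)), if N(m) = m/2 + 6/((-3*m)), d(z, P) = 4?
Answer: 12/7 ≈ 1.7143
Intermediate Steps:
N(m) = m/2 - 2/m (N(m) = m*(1/2) + 6*(-1/(3*m)) = m/2 - 2/m)
F(-3)*((d(-5, -6) + 20)/(-46 + 4) + N(2)) = -3*((4 + 20)/(-46 + 4) + ((1/2)*2 - 2/2)) = -3*(24/(-42) + (1 - 2*1/2)) = -3*(24*(-1/42) + (1 - 1)) = -3*(-4/7 + 0) = -3*(-4/7) = 12/7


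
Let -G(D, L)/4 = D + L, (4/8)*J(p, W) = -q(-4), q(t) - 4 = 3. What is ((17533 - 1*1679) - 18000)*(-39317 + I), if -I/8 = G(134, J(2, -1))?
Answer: 76133642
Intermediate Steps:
q(t) = 7 (q(t) = 4 + 3 = 7)
J(p, W) = -14 (J(p, W) = 2*(-1*7) = 2*(-7) = -14)
G(D, L) = -4*D - 4*L (G(D, L) = -4*(D + L) = -4*D - 4*L)
I = 3840 (I = -8*(-4*134 - 4*(-14)) = -8*(-536 + 56) = -8*(-480) = 3840)
((17533 - 1*1679) - 18000)*(-39317 + I) = ((17533 - 1*1679) - 18000)*(-39317 + 3840) = ((17533 - 1679) - 18000)*(-35477) = (15854 - 18000)*(-35477) = -2146*(-35477) = 76133642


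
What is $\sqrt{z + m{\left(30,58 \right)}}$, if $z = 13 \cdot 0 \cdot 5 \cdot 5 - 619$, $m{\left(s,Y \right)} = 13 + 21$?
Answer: $3 i \sqrt{65} \approx 24.187 i$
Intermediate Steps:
$m{\left(s,Y \right)} = 34$
$z = -619$ ($z = 13 \cdot 0 \cdot 5 - 619 = 0 \cdot 5 - 619 = 0 - 619 = -619$)
$\sqrt{z + m{\left(30,58 \right)}} = \sqrt{-619 + 34} = \sqrt{-585} = 3 i \sqrt{65}$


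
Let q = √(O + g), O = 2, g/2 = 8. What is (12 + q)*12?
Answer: 144 + 36*√2 ≈ 194.91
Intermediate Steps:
g = 16 (g = 2*8 = 16)
q = 3*√2 (q = √(2 + 16) = √18 = 3*√2 ≈ 4.2426)
(12 + q)*12 = (12 + 3*√2)*12 = 144 + 36*√2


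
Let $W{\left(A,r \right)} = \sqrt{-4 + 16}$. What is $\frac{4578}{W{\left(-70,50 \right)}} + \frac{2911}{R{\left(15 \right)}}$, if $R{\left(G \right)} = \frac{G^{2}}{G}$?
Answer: $\frac{2911}{15} + 763 \sqrt{3} \approx 1515.6$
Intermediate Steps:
$R{\left(G \right)} = G$
$W{\left(A,r \right)} = 2 \sqrt{3}$ ($W{\left(A,r \right)} = \sqrt{12} = 2 \sqrt{3}$)
$\frac{4578}{W{\left(-70,50 \right)}} + \frac{2911}{R{\left(15 \right)}} = \frac{4578}{2 \sqrt{3}} + \frac{2911}{15} = 4578 \frac{\sqrt{3}}{6} + 2911 \cdot \frac{1}{15} = 763 \sqrt{3} + \frac{2911}{15} = \frac{2911}{15} + 763 \sqrt{3}$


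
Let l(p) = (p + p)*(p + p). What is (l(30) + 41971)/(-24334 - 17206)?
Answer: -45571/41540 ≈ -1.0970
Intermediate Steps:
l(p) = 4*p² (l(p) = (2*p)*(2*p) = 4*p²)
(l(30) + 41971)/(-24334 - 17206) = (4*30² + 41971)/(-24334 - 17206) = (4*900 + 41971)/(-41540) = (3600 + 41971)*(-1/41540) = 45571*(-1/41540) = -45571/41540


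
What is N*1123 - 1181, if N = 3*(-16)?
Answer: -55085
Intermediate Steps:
N = -48
N*1123 - 1181 = -48*1123 - 1181 = -53904 - 1181 = -55085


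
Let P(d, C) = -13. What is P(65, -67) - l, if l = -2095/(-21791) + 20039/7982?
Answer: -2714557045/173935762 ≈ -15.607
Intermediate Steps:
l = 453392139/173935762 (l = -2095*(-1/21791) + 20039*(1/7982) = 2095/21791 + 20039/7982 = 453392139/173935762 ≈ 2.6067)
P(65, -67) - l = -13 - 1*453392139/173935762 = -13 - 453392139/173935762 = -2714557045/173935762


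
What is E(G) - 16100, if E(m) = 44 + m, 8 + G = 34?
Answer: -16030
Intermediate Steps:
G = 26 (G = -8 + 34 = 26)
E(G) - 16100 = (44 + 26) - 16100 = 70 - 16100 = -16030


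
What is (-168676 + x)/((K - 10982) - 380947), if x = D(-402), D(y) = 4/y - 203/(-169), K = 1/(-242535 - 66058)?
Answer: 1768149811077347/4108433217609162 ≈ 0.43037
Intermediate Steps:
K = -1/308593 (K = 1/(-308593) = -1/308593 ≈ -3.2405e-6)
D(y) = 203/169 + 4/y (D(y) = 4/y - 203*(-1/169) = 4/y + 203/169 = 203/169 + 4/y)
x = 40465/33969 (x = 203/169 + 4/(-402) = 203/169 + 4*(-1/402) = 203/169 - 2/201 = 40465/33969 ≈ 1.1912)
(-168676 + x)/((K - 10982) - 380947) = (-168676 + 40465/33969)/((-1/308593 - 10982) - 380947) = -5729714579/(33969*(-3388968327/308593 - 380947)) = -5729714579/(33969*(-120946545898/308593)) = -5729714579/33969*(-308593/120946545898) = 1768149811077347/4108433217609162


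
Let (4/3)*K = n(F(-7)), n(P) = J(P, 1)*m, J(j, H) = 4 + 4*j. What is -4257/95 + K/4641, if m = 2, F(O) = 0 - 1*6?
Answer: -6586529/146965 ≈ -44.817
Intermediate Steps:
F(O) = -6 (F(O) = 0 - 6 = -6)
n(P) = 8 + 8*P (n(P) = (4 + 4*P)*2 = 8 + 8*P)
K = -30 (K = 3*(8 + 8*(-6))/4 = 3*(8 - 48)/4 = (¾)*(-40) = -30)
-4257/95 + K/4641 = -4257/95 - 30/4641 = -4257*1/95 - 30*1/4641 = -4257/95 - 10/1547 = -6586529/146965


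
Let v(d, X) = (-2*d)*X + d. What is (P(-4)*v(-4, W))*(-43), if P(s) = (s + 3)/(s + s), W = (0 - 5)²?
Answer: -2107/2 ≈ -1053.5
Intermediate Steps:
W = 25 (W = (-5)² = 25)
v(d, X) = d - 2*X*d (v(d, X) = -2*X*d + d = d - 2*X*d)
P(s) = (3 + s)/(2*s) (P(s) = (3 + s)/((2*s)) = (3 + s)*(1/(2*s)) = (3 + s)/(2*s))
(P(-4)*v(-4, W))*(-43) = (((½)*(3 - 4)/(-4))*(-4*(1 - 2*25)))*(-43) = (((½)*(-¼)*(-1))*(-4*(1 - 50)))*(-43) = ((-4*(-49))/8)*(-43) = ((⅛)*196)*(-43) = (49/2)*(-43) = -2107/2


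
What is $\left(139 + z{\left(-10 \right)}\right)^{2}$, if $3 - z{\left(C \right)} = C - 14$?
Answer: $27556$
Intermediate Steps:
$z{\left(C \right)} = 17 - C$ ($z{\left(C \right)} = 3 - \left(C - 14\right) = 3 - \left(-14 + C\right) = 17 - C$)
$\left(139 + z{\left(-10 \right)}\right)^{2} = \left(139 + \left(17 - -10\right)\right)^{2} = \left(139 + \left(17 + 10\right)\right)^{2} = \left(139 + 27\right)^{2} = 166^{2} = 27556$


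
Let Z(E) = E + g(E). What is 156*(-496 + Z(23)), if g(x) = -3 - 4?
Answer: -74880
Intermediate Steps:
g(x) = -7
Z(E) = -7 + E (Z(E) = E - 7 = -7 + E)
156*(-496 + Z(23)) = 156*(-496 + (-7 + 23)) = 156*(-496 + 16) = 156*(-480) = -74880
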